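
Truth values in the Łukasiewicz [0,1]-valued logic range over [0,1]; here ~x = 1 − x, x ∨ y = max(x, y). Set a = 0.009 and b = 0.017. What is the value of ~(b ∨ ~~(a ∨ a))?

0.983

a ∨ a = max(0.009, 0.009) = 0.009
~(a ∨ a) = 1 − 0.009 = 0.991
~~(a ∨ a) = 1 − 0.991 = 0.009
b ∨ ~~(a ∨ a) = max(0.017, 0.009) = 0.017
~(b ∨ ~~(a ∨ a)) = 1 − 0.017 = 0.983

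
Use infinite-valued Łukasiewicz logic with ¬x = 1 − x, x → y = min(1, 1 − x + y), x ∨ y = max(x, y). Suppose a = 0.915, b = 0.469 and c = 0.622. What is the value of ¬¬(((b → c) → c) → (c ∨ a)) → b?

b → c = min(1, 1 − 0.469 + 0.622) = min(1, 1.153) = 1.000
(b → c) → c = min(1, 1 − 1.000 + 0.622) = min(1, 0.622) = 0.622
c ∨ a = max(0.622, 0.915) = 0.915
((b → c) → c) → (c ∨ a) = min(1, 1 − 0.622 + 0.915) = min(1, 1.293) = 1.000
¬(((b → c) → c) → (c ∨ a)) = 1 − 1.000 = 0.000
¬¬(((b → c) → c) → (c ∨ a)) = 1 − 0.000 = 1.000
¬¬(((b → c) → c) → (c ∨ a)) → b = min(1, 1 − 1.000 + 0.469) = min(1, 0.469) = 0.469

0.469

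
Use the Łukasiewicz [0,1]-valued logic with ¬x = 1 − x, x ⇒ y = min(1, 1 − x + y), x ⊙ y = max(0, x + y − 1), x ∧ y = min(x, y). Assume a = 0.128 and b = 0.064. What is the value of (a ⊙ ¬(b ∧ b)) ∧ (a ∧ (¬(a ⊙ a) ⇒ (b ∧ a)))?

b ∧ b = min(0.064, 0.064) = 0.064
¬(b ∧ b) = 1 − 0.064 = 0.936
a ⊙ ¬(b ∧ b) = max(0, 0.128 + 0.936 − 1) = max(0, 0.064) = 0.064
a ⊙ a = max(0, 0.128 + 0.128 − 1) = max(0, -0.744) = 0.000
¬(a ⊙ a) = 1 − 0.000 = 1.000
b ∧ a = min(0.064, 0.128) = 0.064
¬(a ⊙ a) ⇒ (b ∧ a) = min(1, 1 − 1.000 + 0.064) = min(1, 0.064) = 0.064
a ∧ (¬(a ⊙ a) ⇒ (b ∧ a)) = min(0.128, 0.064) = 0.064
(a ⊙ ¬(b ∧ b)) ∧ (a ∧ (¬(a ⊙ a) ⇒ (b ∧ a))) = min(0.064, 0.064) = 0.064

0.064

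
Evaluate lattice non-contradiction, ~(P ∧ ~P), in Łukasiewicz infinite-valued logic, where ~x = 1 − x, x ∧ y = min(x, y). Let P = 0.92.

0.92

~P = 1 − 0.92 = 0.08
P ∧ ~P = min(0.92, 0.08) = 0.08
~(P ∧ ~P) = 1 − 0.08 = 0.92
(The value 0.92 < 1 shows this instance is not satisfied; not a Ł∞-tautology — its value is 1 − min(a, 1−a).)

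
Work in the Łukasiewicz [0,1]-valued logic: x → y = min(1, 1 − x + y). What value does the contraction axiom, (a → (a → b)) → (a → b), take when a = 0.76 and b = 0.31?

a → b = min(1, 1 − 0.76 + 0.31) = min(1, 0.55) = 0.55
a → (a → b) = min(1, 1 − 0.76 + 0.55) = min(1, 0.79) = 0.79
(a → (a → b)) → (a → b) = min(1, 1 − 0.79 + 0.55) = min(1, 0.76) = 0.76
(The value 0.76 < 1 shows this instance is not satisfied; fails in Ł∞ (the t-norm is not idempotent).)

0.76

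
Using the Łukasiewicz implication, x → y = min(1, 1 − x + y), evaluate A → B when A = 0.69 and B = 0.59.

0.90

A → B = min(1, 1 − 0.69 + 0.59) = min(1, 0.90) = 0.90
For comparison, the Gödel implication (1 if x ≤ y else y) would give 0.59.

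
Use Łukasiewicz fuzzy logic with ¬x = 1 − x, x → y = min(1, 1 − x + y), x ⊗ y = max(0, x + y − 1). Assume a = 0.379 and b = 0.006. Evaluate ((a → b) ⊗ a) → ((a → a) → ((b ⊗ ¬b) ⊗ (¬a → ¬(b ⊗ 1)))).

0.994

a → b = min(1, 1 − 0.379 + 0.006) = min(1, 0.627) = 0.627
(a → b) ⊗ a = max(0, 0.627 + 0.379 − 1) = max(0, 0.006) = 0.006
a → a = min(1, 1 − 0.379 + 0.379) = min(1, 1.000) = 1.000
¬b = 1 − 0.006 = 0.994
b ⊗ ¬b = max(0, 0.006 + 0.994 − 1) = max(0, 0.000) = 0.000
¬a = 1 − 0.379 = 0.621
b ⊗ 1 = max(0, 0.006 + 1.000 − 1) = max(0, 0.006) = 0.006
¬(b ⊗ 1) = 1 − 0.006 = 0.994
¬a → ¬(b ⊗ 1) = min(1, 1 − 0.621 + 0.994) = min(1, 1.373) = 1.000
(b ⊗ ¬b) ⊗ (¬a → ¬(b ⊗ 1)) = max(0, 0.000 + 1.000 − 1) = max(0, 0.000) = 0.000
(a → a) → ((b ⊗ ¬b) ⊗ (¬a → ¬(b ⊗ 1))) = min(1, 1 − 1.000 + 0.000) = min(1, 0.000) = 0.000
((a → b) ⊗ a) → ((a → a) → ((b ⊗ ¬b) ⊗ (¬a → ¬(b ⊗ 1)))) = min(1, 1 − 0.006 + 0.000) = min(1, 0.994) = 0.994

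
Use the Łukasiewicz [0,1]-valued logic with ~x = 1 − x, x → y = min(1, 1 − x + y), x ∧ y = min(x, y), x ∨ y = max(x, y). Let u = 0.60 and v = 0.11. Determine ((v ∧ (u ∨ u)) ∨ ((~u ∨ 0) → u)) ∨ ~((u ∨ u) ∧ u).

u ∨ u = max(0.60, 0.60) = 0.60
v ∧ (u ∨ u) = min(0.11, 0.60) = 0.11
~u = 1 − 0.60 = 0.40
~u ∨ 0 = max(0.40, 0.00) = 0.40
(~u ∨ 0) → u = min(1, 1 − 0.40 + 0.60) = min(1, 1.20) = 1.00
(v ∧ (u ∨ u)) ∨ ((~u ∨ 0) → u) = max(0.11, 1.00) = 1.00
(u ∨ u) ∧ u = min(0.60, 0.60) = 0.60
~((u ∨ u) ∧ u) = 1 − 0.60 = 0.40
((v ∧ (u ∨ u)) ∨ ((~u ∨ 0) → u)) ∨ ~((u ∨ u) ∧ u) = max(1.00, 0.40) = 1.00

1.00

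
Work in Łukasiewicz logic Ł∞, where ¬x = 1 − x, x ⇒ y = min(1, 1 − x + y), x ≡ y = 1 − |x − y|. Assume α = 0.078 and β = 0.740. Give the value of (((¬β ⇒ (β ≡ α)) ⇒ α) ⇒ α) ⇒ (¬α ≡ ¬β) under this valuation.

0.338

¬β = 1 − 0.740 = 0.260
β ≡ α = 1 − |0.740 − 0.078| = 1 − 0.662 = 0.338
¬β ⇒ (β ≡ α) = min(1, 1 − 0.260 + 0.338) = min(1, 1.078) = 1.000
(¬β ⇒ (β ≡ α)) ⇒ α = min(1, 1 − 1.000 + 0.078) = min(1, 0.078) = 0.078
((¬β ⇒ (β ≡ α)) ⇒ α) ⇒ α = min(1, 1 − 0.078 + 0.078) = min(1, 1.000) = 1.000
¬α = 1 − 0.078 = 0.922
¬α ≡ ¬β = 1 − |0.922 − 0.260| = 1 − 0.662 = 0.338
(((¬β ⇒ (β ≡ α)) ⇒ α) ⇒ α) ⇒ (¬α ≡ ¬β) = min(1, 1 − 1.000 + 0.338) = min(1, 0.338) = 0.338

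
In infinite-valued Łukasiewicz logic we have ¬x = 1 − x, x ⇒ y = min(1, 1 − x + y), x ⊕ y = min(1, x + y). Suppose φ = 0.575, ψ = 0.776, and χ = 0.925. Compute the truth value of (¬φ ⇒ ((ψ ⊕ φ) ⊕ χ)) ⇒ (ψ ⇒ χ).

¬φ = 1 − 0.575 = 0.425
ψ ⊕ φ = min(1, 0.776 + 0.575) = min(1, 1.351) = 1.000
(ψ ⊕ φ) ⊕ χ = min(1, 1.000 + 0.925) = min(1, 1.925) = 1.000
¬φ ⇒ ((ψ ⊕ φ) ⊕ χ) = min(1, 1 − 0.425 + 1.000) = min(1, 1.575) = 1.000
ψ ⇒ χ = min(1, 1 − 0.776 + 0.925) = min(1, 1.149) = 1.000
(¬φ ⇒ ((ψ ⊕ φ) ⊕ χ)) ⇒ (ψ ⇒ χ) = min(1, 1 − 1.000 + 1.000) = min(1, 1.000) = 1.000

1.000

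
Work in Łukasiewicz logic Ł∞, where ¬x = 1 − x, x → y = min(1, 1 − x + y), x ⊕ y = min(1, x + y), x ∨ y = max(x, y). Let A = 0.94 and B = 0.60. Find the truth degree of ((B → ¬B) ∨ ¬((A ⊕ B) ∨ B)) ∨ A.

¬B = 1 − 0.60 = 0.40
B → ¬B = min(1, 1 − 0.60 + 0.40) = min(1, 0.80) = 0.80
A ⊕ B = min(1, 0.94 + 0.60) = min(1, 1.54) = 1.00
(A ⊕ B) ∨ B = max(1.00, 0.60) = 1.00
¬((A ⊕ B) ∨ B) = 1 − 1.00 = 0.00
(B → ¬B) ∨ ¬((A ⊕ B) ∨ B) = max(0.80, 0.00) = 0.80
((B → ¬B) ∨ ¬((A ⊕ B) ∨ B)) ∨ A = max(0.80, 0.94) = 0.94

0.94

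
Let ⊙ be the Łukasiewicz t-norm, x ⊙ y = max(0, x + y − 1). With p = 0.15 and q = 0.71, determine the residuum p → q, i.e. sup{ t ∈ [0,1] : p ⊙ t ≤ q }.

The residuum of the Łukasiewicz t-norm gives the supremum: min(1, 1 − 0.15 + 0.71).
1 − 0.15 + 0.71 = 1.56, so t = min(1, 1.56) = 1.00.
Check: 0.15 ⊙ 1.00 = max(0, 0.15) = 0.15 ≤ 0.71.

1.00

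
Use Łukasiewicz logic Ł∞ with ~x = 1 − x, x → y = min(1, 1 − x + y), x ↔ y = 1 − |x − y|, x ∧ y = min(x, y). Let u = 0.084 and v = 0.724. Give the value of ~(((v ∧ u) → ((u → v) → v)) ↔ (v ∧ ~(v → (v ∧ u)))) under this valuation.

v ∧ u = min(0.724, 0.084) = 0.084
u → v = min(1, 1 − 0.084 + 0.724) = min(1, 1.640) = 1.000
(u → v) → v = min(1, 1 − 1.000 + 0.724) = min(1, 0.724) = 0.724
(v ∧ u) → ((u → v) → v) = min(1, 1 − 0.084 + 0.724) = min(1, 1.640) = 1.000
v → (v ∧ u) = min(1, 1 − 0.724 + 0.084) = min(1, 0.360) = 0.360
~(v → (v ∧ u)) = 1 − 0.360 = 0.640
v ∧ ~(v → (v ∧ u)) = min(0.724, 0.640) = 0.640
((v ∧ u) → ((u → v) → v)) ↔ (v ∧ ~(v → (v ∧ u))) = 1 − |1.000 − 0.640| = 1 − 0.360 = 0.640
~(((v ∧ u) → ((u → v) → v)) ↔ (v ∧ ~(v → (v ∧ u)))) = 1 − 0.640 = 0.360

0.360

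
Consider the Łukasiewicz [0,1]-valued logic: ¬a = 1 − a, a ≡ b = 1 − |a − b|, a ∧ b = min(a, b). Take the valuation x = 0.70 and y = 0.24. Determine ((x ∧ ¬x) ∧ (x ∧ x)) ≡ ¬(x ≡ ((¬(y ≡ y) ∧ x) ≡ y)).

¬x = 1 − 0.70 = 0.30
x ∧ ¬x = min(0.70, 0.30) = 0.30
x ∧ x = min(0.70, 0.70) = 0.70
(x ∧ ¬x) ∧ (x ∧ x) = min(0.30, 0.70) = 0.30
y ≡ y = 1 − |0.24 − 0.24| = 1 − 0.00 = 1.00
¬(y ≡ y) = 1 − 1.00 = 0.00
¬(y ≡ y) ∧ x = min(0.00, 0.70) = 0.00
(¬(y ≡ y) ∧ x) ≡ y = 1 − |0.00 − 0.24| = 1 − 0.24 = 0.76
x ≡ ((¬(y ≡ y) ∧ x) ≡ y) = 1 − |0.70 − 0.76| = 1 − 0.06 = 0.94
¬(x ≡ ((¬(y ≡ y) ∧ x) ≡ y)) = 1 − 0.94 = 0.06
((x ∧ ¬x) ∧ (x ∧ x)) ≡ ¬(x ≡ ((¬(y ≡ y) ∧ x) ≡ y)) = 1 − |0.30 − 0.06| = 1 − 0.24 = 0.76

0.76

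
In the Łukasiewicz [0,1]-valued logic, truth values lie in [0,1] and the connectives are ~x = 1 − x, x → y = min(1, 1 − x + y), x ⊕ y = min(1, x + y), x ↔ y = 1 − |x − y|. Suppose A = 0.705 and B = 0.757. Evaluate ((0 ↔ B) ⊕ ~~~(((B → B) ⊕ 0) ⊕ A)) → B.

0 ↔ B = 1 − |0.000 − 0.757| = 1 − 0.757 = 0.243
B → B = min(1, 1 − 0.757 + 0.757) = min(1, 1.000) = 1.000
(B → B) ⊕ 0 = min(1, 1.000 + 0.000) = min(1, 1.000) = 1.000
((B → B) ⊕ 0) ⊕ A = min(1, 1.000 + 0.705) = min(1, 1.705) = 1.000
~(((B → B) ⊕ 0) ⊕ A) = 1 − 1.000 = 0.000
~~(((B → B) ⊕ 0) ⊕ A) = 1 − 0.000 = 1.000
~~~(((B → B) ⊕ 0) ⊕ A) = 1 − 1.000 = 0.000
(0 ↔ B) ⊕ ~~~(((B → B) ⊕ 0) ⊕ A) = min(1, 0.243 + 0.000) = min(1, 0.243) = 0.243
((0 ↔ B) ⊕ ~~~(((B → B) ⊕ 0) ⊕ A)) → B = min(1, 1 − 0.243 + 0.757) = min(1, 1.514) = 1.000

1.000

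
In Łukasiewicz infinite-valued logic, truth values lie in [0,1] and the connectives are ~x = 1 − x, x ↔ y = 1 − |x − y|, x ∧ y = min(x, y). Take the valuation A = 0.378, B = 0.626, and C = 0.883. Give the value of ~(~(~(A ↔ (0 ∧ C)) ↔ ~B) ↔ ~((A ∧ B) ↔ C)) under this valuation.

0 ∧ C = min(0.000, 0.883) = 0.000
A ↔ (0 ∧ C) = 1 − |0.378 − 0.000| = 1 − 0.378 = 0.622
~(A ↔ (0 ∧ C)) = 1 − 0.622 = 0.378
~B = 1 − 0.626 = 0.374
~(A ↔ (0 ∧ C)) ↔ ~B = 1 − |0.378 − 0.374| = 1 − 0.004 = 0.996
~(~(A ↔ (0 ∧ C)) ↔ ~B) = 1 − 0.996 = 0.004
A ∧ B = min(0.378, 0.626) = 0.378
(A ∧ B) ↔ C = 1 − |0.378 − 0.883| = 1 − 0.505 = 0.495
~((A ∧ B) ↔ C) = 1 − 0.495 = 0.505
~(~(A ↔ (0 ∧ C)) ↔ ~B) ↔ ~((A ∧ B) ↔ C) = 1 − |0.004 − 0.505| = 1 − 0.501 = 0.499
~(~(~(A ↔ (0 ∧ C)) ↔ ~B) ↔ ~((A ∧ B) ↔ C)) = 1 − 0.499 = 0.501

0.501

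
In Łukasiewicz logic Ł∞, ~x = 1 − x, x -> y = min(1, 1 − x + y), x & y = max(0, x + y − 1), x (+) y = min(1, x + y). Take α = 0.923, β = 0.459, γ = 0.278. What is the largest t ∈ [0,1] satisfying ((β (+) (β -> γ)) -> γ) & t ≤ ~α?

0.799

β -> γ = min(1, 1 − 0.459 + 0.278) = min(1, 0.819) = 0.819
β (+) (β -> γ) = min(1, 0.459 + 0.819) = min(1, 1.278) = 1.000
(β (+) (β -> γ)) -> γ = min(1, 1 − 1.000 + 0.278) = min(1, 0.278) = 0.278
So the left factor is (β (+) (β -> γ)) -> γ = 0.278.
~α = 1 − 0.923 = 0.077
So the right-hand bound is ~α = 0.077.
The residuum of the Łukasiewicz t-norm gives the supremum: min(1, 1 − 0.278 + 0.077).
1 − 0.278 + 0.077 = 0.799, so t = min(1, 0.799) = 0.799.
Check: 0.278 & 0.799 = max(0, 0.077) = 0.077 ≤ 0.077.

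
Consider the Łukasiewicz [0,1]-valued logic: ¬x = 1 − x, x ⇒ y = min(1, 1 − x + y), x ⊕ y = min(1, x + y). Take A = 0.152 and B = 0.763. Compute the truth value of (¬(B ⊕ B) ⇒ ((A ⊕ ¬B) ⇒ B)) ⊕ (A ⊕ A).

B ⊕ B = min(1, 0.763 + 0.763) = min(1, 1.526) = 1.000
¬(B ⊕ B) = 1 − 1.000 = 0.000
¬B = 1 − 0.763 = 0.237
A ⊕ ¬B = min(1, 0.152 + 0.237) = min(1, 0.389) = 0.389
(A ⊕ ¬B) ⇒ B = min(1, 1 − 0.389 + 0.763) = min(1, 1.374) = 1.000
¬(B ⊕ B) ⇒ ((A ⊕ ¬B) ⇒ B) = min(1, 1 − 0.000 + 1.000) = min(1, 2.000) = 1.000
A ⊕ A = min(1, 0.152 + 0.152) = min(1, 0.304) = 0.304
(¬(B ⊕ B) ⇒ ((A ⊕ ¬B) ⇒ B)) ⊕ (A ⊕ A) = min(1, 1.000 + 0.304) = min(1, 1.304) = 1.000

1.000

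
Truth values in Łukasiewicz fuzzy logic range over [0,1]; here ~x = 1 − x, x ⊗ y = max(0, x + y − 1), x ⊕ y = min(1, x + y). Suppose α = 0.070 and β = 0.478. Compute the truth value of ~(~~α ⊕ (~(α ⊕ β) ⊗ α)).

~α = 1 − 0.070 = 0.930
~~α = 1 − 0.930 = 0.070
α ⊕ β = min(1, 0.070 + 0.478) = min(1, 0.548) = 0.548
~(α ⊕ β) = 1 − 0.548 = 0.452
~(α ⊕ β) ⊗ α = max(0, 0.452 + 0.070 − 1) = max(0, -0.478) = 0.000
~~α ⊕ (~(α ⊕ β) ⊗ α) = min(1, 0.070 + 0.000) = min(1, 0.070) = 0.070
~(~~α ⊕ (~(α ⊕ β) ⊗ α)) = 1 − 0.070 = 0.930

0.930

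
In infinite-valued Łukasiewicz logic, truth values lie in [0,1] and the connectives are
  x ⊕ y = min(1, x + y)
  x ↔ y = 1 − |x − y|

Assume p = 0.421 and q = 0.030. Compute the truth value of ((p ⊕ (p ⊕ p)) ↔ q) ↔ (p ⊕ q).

0.579

p ⊕ p = min(1, 0.421 + 0.421) = min(1, 0.842) = 0.842
p ⊕ (p ⊕ p) = min(1, 0.421 + 0.842) = min(1, 1.263) = 1.000
(p ⊕ (p ⊕ p)) ↔ q = 1 − |1.000 − 0.030| = 1 − 0.970 = 0.030
p ⊕ q = min(1, 0.421 + 0.030) = min(1, 0.451) = 0.451
((p ⊕ (p ⊕ p)) ↔ q) ↔ (p ⊕ q) = 1 − |0.030 − 0.451| = 1 − 0.421 = 0.579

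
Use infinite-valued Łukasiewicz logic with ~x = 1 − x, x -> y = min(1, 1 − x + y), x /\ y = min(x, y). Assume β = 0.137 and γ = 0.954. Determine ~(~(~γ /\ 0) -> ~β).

~γ = 1 − 0.954 = 0.046
~γ /\ 0 = min(0.046, 0.000) = 0.000
~(~γ /\ 0) = 1 − 0.000 = 1.000
~β = 1 − 0.137 = 0.863
~(~γ /\ 0) -> ~β = min(1, 1 − 1.000 + 0.863) = min(1, 0.863) = 0.863
~(~(~γ /\ 0) -> ~β) = 1 − 0.863 = 0.137

0.137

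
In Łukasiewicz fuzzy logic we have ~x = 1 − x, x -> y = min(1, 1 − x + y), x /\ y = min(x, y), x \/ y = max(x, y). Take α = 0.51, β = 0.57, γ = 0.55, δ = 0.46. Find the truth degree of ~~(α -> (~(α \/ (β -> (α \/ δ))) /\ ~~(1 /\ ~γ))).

0.55

α \/ δ = max(0.51, 0.46) = 0.51
β -> (α \/ δ) = min(1, 1 − 0.57 + 0.51) = min(1, 0.94) = 0.94
α \/ (β -> (α \/ δ)) = max(0.51, 0.94) = 0.94
~(α \/ (β -> (α \/ δ))) = 1 − 0.94 = 0.06
~γ = 1 − 0.55 = 0.45
1 /\ ~γ = min(1.00, 0.45) = 0.45
~(1 /\ ~γ) = 1 − 0.45 = 0.55
~~(1 /\ ~γ) = 1 − 0.55 = 0.45
~(α \/ (β -> (α \/ δ))) /\ ~~(1 /\ ~γ) = min(0.06, 0.45) = 0.06
α -> (~(α \/ (β -> (α \/ δ))) /\ ~~(1 /\ ~γ)) = min(1, 1 − 0.51 + 0.06) = min(1, 0.55) = 0.55
~(α -> (~(α \/ (β -> (α \/ δ))) /\ ~~(1 /\ ~γ))) = 1 − 0.55 = 0.45
~~(α -> (~(α \/ (β -> (α \/ δ))) /\ ~~(1 /\ ~γ))) = 1 − 0.45 = 0.55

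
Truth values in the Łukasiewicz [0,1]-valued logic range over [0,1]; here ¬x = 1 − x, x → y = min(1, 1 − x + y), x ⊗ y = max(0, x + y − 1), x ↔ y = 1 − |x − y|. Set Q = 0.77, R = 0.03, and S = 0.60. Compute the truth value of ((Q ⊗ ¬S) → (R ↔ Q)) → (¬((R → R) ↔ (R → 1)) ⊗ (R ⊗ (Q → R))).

0.00

¬S = 1 − 0.60 = 0.40
Q ⊗ ¬S = max(0, 0.77 + 0.40 − 1) = max(0, 0.17) = 0.17
R ↔ Q = 1 − |0.03 − 0.77| = 1 − 0.74 = 0.26
(Q ⊗ ¬S) → (R ↔ Q) = min(1, 1 − 0.17 + 0.26) = min(1, 1.09) = 1.00
R → R = min(1, 1 − 0.03 + 0.03) = min(1, 1.00) = 1.00
R → 1 = min(1, 1 − 0.03 + 1.00) = min(1, 1.97) = 1.00
(R → R) ↔ (R → 1) = 1 − |1.00 − 1.00| = 1 − 0.00 = 1.00
¬((R → R) ↔ (R → 1)) = 1 − 1.00 = 0.00
Q → R = min(1, 1 − 0.77 + 0.03) = min(1, 0.26) = 0.26
R ⊗ (Q → R) = max(0, 0.03 + 0.26 − 1) = max(0, -0.71) = 0.00
¬((R → R) ↔ (R → 1)) ⊗ (R ⊗ (Q → R)) = max(0, 0.00 + 0.00 − 1) = max(0, -1.00) = 0.00
((Q ⊗ ¬S) → (R ↔ Q)) → (¬((R → R) ↔ (R → 1)) ⊗ (R ⊗ (Q → R))) = min(1, 1 − 1.00 + 0.00) = min(1, 0.00) = 0.00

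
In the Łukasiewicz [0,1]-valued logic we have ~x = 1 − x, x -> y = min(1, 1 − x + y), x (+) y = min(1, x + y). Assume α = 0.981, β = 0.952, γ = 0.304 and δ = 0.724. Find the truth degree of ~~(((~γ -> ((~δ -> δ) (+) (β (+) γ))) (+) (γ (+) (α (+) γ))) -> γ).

~γ = 1 − 0.304 = 0.696
~δ = 1 − 0.724 = 0.276
~δ -> δ = min(1, 1 − 0.276 + 0.724) = min(1, 1.448) = 1.000
β (+) γ = min(1, 0.952 + 0.304) = min(1, 1.256) = 1.000
(~δ -> δ) (+) (β (+) γ) = min(1, 1.000 + 1.000) = min(1, 2.000) = 1.000
~γ -> ((~δ -> δ) (+) (β (+) γ)) = min(1, 1 − 0.696 + 1.000) = min(1, 1.304) = 1.000
α (+) γ = min(1, 0.981 + 0.304) = min(1, 1.285) = 1.000
γ (+) (α (+) γ) = min(1, 0.304 + 1.000) = min(1, 1.304) = 1.000
(~γ -> ((~δ -> δ) (+) (β (+) γ))) (+) (γ (+) (α (+) γ)) = min(1, 1.000 + 1.000) = min(1, 2.000) = 1.000
((~γ -> ((~δ -> δ) (+) (β (+) γ))) (+) (γ (+) (α (+) γ))) -> γ = min(1, 1 − 1.000 + 0.304) = min(1, 0.304) = 0.304
~(((~γ -> ((~δ -> δ) (+) (β (+) γ))) (+) (γ (+) (α (+) γ))) -> γ) = 1 − 0.304 = 0.696
~~(((~γ -> ((~δ -> δ) (+) (β (+) γ))) (+) (γ (+) (α (+) γ))) -> γ) = 1 − 0.696 = 0.304

0.304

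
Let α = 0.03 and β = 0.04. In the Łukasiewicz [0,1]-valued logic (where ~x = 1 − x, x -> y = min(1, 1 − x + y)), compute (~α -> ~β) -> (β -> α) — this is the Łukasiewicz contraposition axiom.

1.00

~α = 1 − 0.03 = 0.97
~β = 1 − 0.04 = 0.96
~α -> ~β = min(1, 1 − 0.97 + 0.96) = min(1, 0.99) = 0.99
β -> α = min(1, 1 − 0.04 + 0.03) = min(1, 0.99) = 0.99
(~α -> ~β) -> (β -> α) = min(1, 1 − 0.99 + 0.99) = min(1, 1.00) = 1.00
(As expected: an axiom of Ł∞, always 1.)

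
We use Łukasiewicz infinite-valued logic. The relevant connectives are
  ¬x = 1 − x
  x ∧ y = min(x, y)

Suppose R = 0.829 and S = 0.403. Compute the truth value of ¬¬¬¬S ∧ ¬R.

¬S = 1 − 0.403 = 0.597
¬¬S = 1 − 0.597 = 0.403
¬¬¬S = 1 − 0.403 = 0.597
¬¬¬¬S = 1 − 0.597 = 0.403
¬R = 1 − 0.829 = 0.171
¬¬¬¬S ∧ ¬R = min(0.403, 0.171) = 0.171

0.171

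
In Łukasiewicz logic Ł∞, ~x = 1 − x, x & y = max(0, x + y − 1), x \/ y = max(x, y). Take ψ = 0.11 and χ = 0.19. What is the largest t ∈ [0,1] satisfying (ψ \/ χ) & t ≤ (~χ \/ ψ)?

1.00

ψ \/ χ = max(0.11, 0.19) = 0.19
So the left factor is ψ \/ χ = 0.19.
~χ = 1 − 0.19 = 0.81
~χ \/ ψ = max(0.81, 0.11) = 0.81
So the right-hand bound is ~χ \/ ψ = 0.81.
The residuum of the Łukasiewicz t-norm gives the supremum: min(1, 1 − 0.19 + 0.81).
1 − 0.19 + 0.81 = 1.62, so t = min(1, 1.62) = 1.00.
Check: 0.19 & 1.00 = max(0, 0.19) = 0.19 ≤ 0.81.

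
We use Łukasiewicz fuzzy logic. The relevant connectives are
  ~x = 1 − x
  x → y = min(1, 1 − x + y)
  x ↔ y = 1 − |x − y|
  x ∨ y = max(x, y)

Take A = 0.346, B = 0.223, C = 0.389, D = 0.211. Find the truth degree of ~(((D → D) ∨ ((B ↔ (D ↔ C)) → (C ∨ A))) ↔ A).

D → D = min(1, 1 − 0.211 + 0.211) = min(1, 1.000) = 1.000
D ↔ C = 1 − |0.211 − 0.389| = 1 − 0.178 = 0.822
B ↔ (D ↔ C) = 1 − |0.223 − 0.822| = 1 − 0.599 = 0.401
C ∨ A = max(0.389, 0.346) = 0.389
(B ↔ (D ↔ C)) → (C ∨ A) = min(1, 1 − 0.401 + 0.389) = min(1, 0.988) = 0.988
(D → D) ∨ ((B ↔ (D ↔ C)) → (C ∨ A)) = max(1.000, 0.988) = 1.000
((D → D) ∨ ((B ↔ (D ↔ C)) → (C ∨ A))) ↔ A = 1 − |1.000 − 0.346| = 1 − 0.654 = 0.346
~(((D → D) ∨ ((B ↔ (D ↔ C)) → (C ∨ A))) ↔ A) = 1 − 0.346 = 0.654

0.654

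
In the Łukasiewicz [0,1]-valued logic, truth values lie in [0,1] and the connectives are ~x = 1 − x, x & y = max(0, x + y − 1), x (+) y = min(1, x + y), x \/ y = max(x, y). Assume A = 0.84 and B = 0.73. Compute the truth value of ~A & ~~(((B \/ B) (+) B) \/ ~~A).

0.16

~A = 1 − 0.84 = 0.16
B \/ B = max(0.73, 0.73) = 0.73
(B \/ B) (+) B = min(1, 0.73 + 0.73) = min(1, 1.46) = 1.00
~~A = 1 − 0.16 = 0.84
((B \/ B) (+) B) \/ ~~A = max(1.00, 0.84) = 1.00
~(((B \/ B) (+) B) \/ ~~A) = 1 − 1.00 = 0.00
~~(((B \/ B) (+) B) \/ ~~A) = 1 − 0.00 = 1.00
~A & ~~(((B \/ B) (+) B) \/ ~~A) = max(0, 0.16 + 1.00 − 1) = max(0, 0.16) = 0.16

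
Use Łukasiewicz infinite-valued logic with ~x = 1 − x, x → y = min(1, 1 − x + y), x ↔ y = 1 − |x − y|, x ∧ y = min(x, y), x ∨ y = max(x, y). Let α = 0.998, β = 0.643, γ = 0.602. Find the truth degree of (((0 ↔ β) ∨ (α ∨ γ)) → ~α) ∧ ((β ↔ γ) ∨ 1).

0.004

0 ↔ β = 1 − |0.000 − 0.643| = 1 − 0.643 = 0.357
α ∨ γ = max(0.998, 0.602) = 0.998
(0 ↔ β) ∨ (α ∨ γ) = max(0.357, 0.998) = 0.998
~α = 1 − 0.998 = 0.002
((0 ↔ β) ∨ (α ∨ γ)) → ~α = min(1, 1 − 0.998 + 0.002) = min(1, 0.004) = 0.004
β ↔ γ = 1 − |0.643 − 0.602| = 1 − 0.041 = 0.959
(β ↔ γ) ∨ 1 = max(0.959, 1.000) = 1.000
(((0 ↔ β) ∨ (α ∨ γ)) → ~α) ∧ ((β ↔ γ) ∨ 1) = min(0.004, 1.000) = 0.004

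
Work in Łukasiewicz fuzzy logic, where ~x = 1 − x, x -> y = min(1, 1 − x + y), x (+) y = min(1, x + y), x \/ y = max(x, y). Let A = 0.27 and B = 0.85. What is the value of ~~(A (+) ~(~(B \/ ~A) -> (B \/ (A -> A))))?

~A = 1 − 0.27 = 0.73
B \/ ~A = max(0.85, 0.73) = 0.85
~(B \/ ~A) = 1 − 0.85 = 0.15
A -> A = min(1, 1 − 0.27 + 0.27) = min(1, 1.00) = 1.00
B \/ (A -> A) = max(0.85, 1.00) = 1.00
~(B \/ ~A) -> (B \/ (A -> A)) = min(1, 1 − 0.15 + 1.00) = min(1, 1.85) = 1.00
~(~(B \/ ~A) -> (B \/ (A -> A))) = 1 − 1.00 = 0.00
A (+) ~(~(B \/ ~A) -> (B \/ (A -> A))) = min(1, 0.27 + 0.00) = min(1, 0.27) = 0.27
~(A (+) ~(~(B \/ ~A) -> (B \/ (A -> A)))) = 1 − 0.27 = 0.73
~~(A (+) ~(~(B \/ ~A) -> (B \/ (A -> A)))) = 1 − 0.73 = 0.27

0.27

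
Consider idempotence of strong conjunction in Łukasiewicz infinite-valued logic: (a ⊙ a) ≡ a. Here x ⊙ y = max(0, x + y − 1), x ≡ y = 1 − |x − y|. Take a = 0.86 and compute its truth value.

0.86

a ⊙ a = max(0, 0.86 + 0.86 − 1) = max(0, 0.72) = 0.72
(a ⊙ a) ≡ a = 1 − |0.72 − 0.86| = 1 − 0.14 = 0.86
(The value 0.86 < 1 shows this instance is not satisfied; fails in Ł∞ since a ⊗ a = max(0, 2a−1) ≠ a in general.)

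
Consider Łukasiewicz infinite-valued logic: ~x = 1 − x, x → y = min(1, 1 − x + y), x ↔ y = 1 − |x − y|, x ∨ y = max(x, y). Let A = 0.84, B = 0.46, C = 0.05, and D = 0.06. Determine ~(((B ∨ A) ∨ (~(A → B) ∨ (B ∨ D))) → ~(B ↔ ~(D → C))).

B ∨ A = max(0.46, 0.84) = 0.84
A → B = min(1, 1 − 0.84 + 0.46) = min(1, 0.62) = 0.62
~(A → B) = 1 − 0.62 = 0.38
B ∨ D = max(0.46, 0.06) = 0.46
~(A → B) ∨ (B ∨ D) = max(0.38, 0.46) = 0.46
(B ∨ A) ∨ (~(A → B) ∨ (B ∨ D)) = max(0.84, 0.46) = 0.84
D → C = min(1, 1 − 0.06 + 0.05) = min(1, 0.99) = 0.99
~(D → C) = 1 − 0.99 = 0.01
B ↔ ~(D → C) = 1 − |0.46 − 0.01| = 1 − 0.45 = 0.55
~(B ↔ ~(D → C)) = 1 − 0.55 = 0.45
((B ∨ A) ∨ (~(A → B) ∨ (B ∨ D))) → ~(B ↔ ~(D → C)) = min(1, 1 − 0.84 + 0.45) = min(1, 0.61) = 0.61
~(((B ∨ A) ∨ (~(A → B) ∨ (B ∨ D))) → ~(B ↔ ~(D → C))) = 1 − 0.61 = 0.39

0.39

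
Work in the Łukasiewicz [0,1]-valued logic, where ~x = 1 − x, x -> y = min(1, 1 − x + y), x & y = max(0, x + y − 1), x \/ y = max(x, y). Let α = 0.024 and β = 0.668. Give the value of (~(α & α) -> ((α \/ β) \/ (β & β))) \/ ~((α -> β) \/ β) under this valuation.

0.668

α & α = max(0, 0.024 + 0.024 − 1) = max(0, -0.952) = 0.000
~(α & α) = 1 − 0.000 = 1.000
α \/ β = max(0.024, 0.668) = 0.668
β & β = max(0, 0.668 + 0.668 − 1) = max(0, 0.336) = 0.336
(α \/ β) \/ (β & β) = max(0.668, 0.336) = 0.668
~(α & α) -> ((α \/ β) \/ (β & β)) = min(1, 1 − 1.000 + 0.668) = min(1, 0.668) = 0.668
α -> β = min(1, 1 − 0.024 + 0.668) = min(1, 1.644) = 1.000
(α -> β) \/ β = max(1.000, 0.668) = 1.000
~((α -> β) \/ β) = 1 − 1.000 = 0.000
(~(α & α) -> ((α \/ β) \/ (β & β))) \/ ~((α -> β) \/ β) = max(0.668, 0.000) = 0.668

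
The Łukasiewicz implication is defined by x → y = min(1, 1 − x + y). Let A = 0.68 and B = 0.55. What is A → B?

A → B = min(1, 1 − 0.68 + 0.55) = min(1, 0.87) = 0.87
For comparison, the Gödel implication (1 if x ≤ y else y) would give 0.55.

0.87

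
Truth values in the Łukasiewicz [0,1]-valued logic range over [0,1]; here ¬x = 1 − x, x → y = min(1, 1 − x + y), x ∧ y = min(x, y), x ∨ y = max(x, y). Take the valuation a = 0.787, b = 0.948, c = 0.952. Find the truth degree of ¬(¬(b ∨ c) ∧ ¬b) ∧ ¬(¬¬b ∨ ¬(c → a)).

b ∨ c = max(0.948, 0.952) = 0.952
¬(b ∨ c) = 1 − 0.952 = 0.048
¬b = 1 − 0.948 = 0.052
¬(b ∨ c) ∧ ¬b = min(0.048, 0.052) = 0.048
¬(¬(b ∨ c) ∧ ¬b) = 1 − 0.048 = 0.952
¬¬b = 1 − 0.052 = 0.948
c → a = min(1, 1 − 0.952 + 0.787) = min(1, 0.835) = 0.835
¬(c → a) = 1 − 0.835 = 0.165
¬¬b ∨ ¬(c → a) = max(0.948, 0.165) = 0.948
¬(¬¬b ∨ ¬(c → a)) = 1 − 0.948 = 0.052
¬(¬(b ∨ c) ∧ ¬b) ∧ ¬(¬¬b ∨ ¬(c → a)) = min(0.952, 0.052) = 0.052

0.052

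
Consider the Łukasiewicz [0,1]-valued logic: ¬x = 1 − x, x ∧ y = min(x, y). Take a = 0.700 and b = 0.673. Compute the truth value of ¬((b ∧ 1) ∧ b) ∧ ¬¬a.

0.327

b ∧ 1 = min(0.673, 1.000) = 0.673
(b ∧ 1) ∧ b = min(0.673, 0.673) = 0.673
¬((b ∧ 1) ∧ b) = 1 − 0.673 = 0.327
¬a = 1 − 0.700 = 0.300
¬¬a = 1 − 0.300 = 0.700
¬((b ∧ 1) ∧ b) ∧ ¬¬a = min(0.327, 0.700) = 0.327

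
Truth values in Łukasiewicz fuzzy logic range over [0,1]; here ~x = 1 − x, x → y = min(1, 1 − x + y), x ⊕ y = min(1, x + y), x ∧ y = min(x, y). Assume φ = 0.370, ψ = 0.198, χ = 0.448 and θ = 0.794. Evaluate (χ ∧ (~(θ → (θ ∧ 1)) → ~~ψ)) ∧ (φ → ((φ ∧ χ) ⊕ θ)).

0.448

θ ∧ 1 = min(0.794, 1.000) = 0.794
θ → (θ ∧ 1) = min(1, 1 − 0.794 + 0.794) = min(1, 1.000) = 1.000
~(θ → (θ ∧ 1)) = 1 − 1.000 = 0.000
~ψ = 1 − 0.198 = 0.802
~~ψ = 1 − 0.802 = 0.198
~(θ → (θ ∧ 1)) → ~~ψ = min(1, 1 − 0.000 + 0.198) = min(1, 1.198) = 1.000
χ ∧ (~(θ → (θ ∧ 1)) → ~~ψ) = min(0.448, 1.000) = 0.448
φ ∧ χ = min(0.370, 0.448) = 0.370
(φ ∧ χ) ⊕ θ = min(1, 0.370 + 0.794) = min(1, 1.164) = 1.000
φ → ((φ ∧ χ) ⊕ θ) = min(1, 1 − 0.370 + 1.000) = min(1, 1.630) = 1.000
(χ ∧ (~(θ → (θ ∧ 1)) → ~~ψ)) ∧ (φ → ((φ ∧ χ) ⊕ θ)) = min(0.448, 1.000) = 0.448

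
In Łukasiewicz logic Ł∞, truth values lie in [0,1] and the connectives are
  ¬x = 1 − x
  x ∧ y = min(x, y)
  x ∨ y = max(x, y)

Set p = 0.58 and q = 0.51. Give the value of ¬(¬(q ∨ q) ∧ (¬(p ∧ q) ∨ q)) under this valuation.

0.51

q ∨ q = max(0.51, 0.51) = 0.51
¬(q ∨ q) = 1 − 0.51 = 0.49
p ∧ q = min(0.58, 0.51) = 0.51
¬(p ∧ q) = 1 − 0.51 = 0.49
¬(p ∧ q) ∨ q = max(0.49, 0.51) = 0.51
¬(q ∨ q) ∧ (¬(p ∧ q) ∨ q) = min(0.49, 0.51) = 0.49
¬(¬(q ∨ q) ∧ (¬(p ∧ q) ∨ q)) = 1 − 0.49 = 0.51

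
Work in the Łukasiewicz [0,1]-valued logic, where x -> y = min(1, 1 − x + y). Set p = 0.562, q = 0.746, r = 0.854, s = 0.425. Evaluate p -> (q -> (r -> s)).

1.000

r -> s = min(1, 1 − 0.854 + 0.425) = min(1, 0.571) = 0.571
q -> (r -> s) = min(1, 1 − 0.746 + 0.571) = min(1, 0.825) = 0.825
p -> (q -> (r -> s)) = min(1, 1 − 0.562 + 0.825) = min(1, 1.263) = 1.000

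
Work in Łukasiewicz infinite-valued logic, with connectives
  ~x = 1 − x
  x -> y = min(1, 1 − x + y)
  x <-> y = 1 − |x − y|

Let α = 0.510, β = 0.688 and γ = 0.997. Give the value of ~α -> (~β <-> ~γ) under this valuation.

~α = 1 − 0.510 = 0.490
~β = 1 − 0.688 = 0.312
~γ = 1 − 0.997 = 0.003
~β <-> ~γ = 1 − |0.312 − 0.003| = 1 − 0.309 = 0.691
~α -> (~β <-> ~γ) = min(1, 1 − 0.490 + 0.691) = min(1, 1.201) = 1.000

1.000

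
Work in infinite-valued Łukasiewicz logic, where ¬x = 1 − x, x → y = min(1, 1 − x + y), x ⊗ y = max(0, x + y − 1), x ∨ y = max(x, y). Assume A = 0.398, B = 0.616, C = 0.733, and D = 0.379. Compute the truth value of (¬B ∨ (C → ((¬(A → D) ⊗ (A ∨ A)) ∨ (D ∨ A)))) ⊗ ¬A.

0.267

¬B = 1 − 0.616 = 0.384
A → D = min(1, 1 − 0.398 + 0.379) = min(1, 0.981) = 0.981
¬(A → D) = 1 − 0.981 = 0.019
A ∨ A = max(0.398, 0.398) = 0.398
¬(A → D) ⊗ (A ∨ A) = max(0, 0.019 + 0.398 − 1) = max(0, -0.583) = 0.000
D ∨ A = max(0.379, 0.398) = 0.398
(¬(A → D) ⊗ (A ∨ A)) ∨ (D ∨ A) = max(0.000, 0.398) = 0.398
C → ((¬(A → D) ⊗ (A ∨ A)) ∨ (D ∨ A)) = min(1, 1 − 0.733 + 0.398) = min(1, 0.665) = 0.665
¬B ∨ (C → ((¬(A → D) ⊗ (A ∨ A)) ∨ (D ∨ A))) = max(0.384, 0.665) = 0.665
¬A = 1 − 0.398 = 0.602
(¬B ∨ (C → ((¬(A → D) ⊗ (A ∨ A)) ∨ (D ∨ A)))) ⊗ ¬A = max(0, 0.665 + 0.602 − 1) = max(0, 0.267) = 0.267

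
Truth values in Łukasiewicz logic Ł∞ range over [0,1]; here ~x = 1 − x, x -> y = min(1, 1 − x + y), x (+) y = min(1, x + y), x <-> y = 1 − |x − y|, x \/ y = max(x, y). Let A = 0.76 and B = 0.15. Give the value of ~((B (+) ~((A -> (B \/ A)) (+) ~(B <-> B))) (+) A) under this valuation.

0.09

B \/ A = max(0.15, 0.76) = 0.76
A -> (B \/ A) = min(1, 1 − 0.76 + 0.76) = min(1, 1.00) = 1.00
B <-> B = 1 − |0.15 − 0.15| = 1 − 0.00 = 1.00
~(B <-> B) = 1 − 1.00 = 0.00
(A -> (B \/ A)) (+) ~(B <-> B) = min(1, 1.00 + 0.00) = min(1, 1.00) = 1.00
~((A -> (B \/ A)) (+) ~(B <-> B)) = 1 − 1.00 = 0.00
B (+) ~((A -> (B \/ A)) (+) ~(B <-> B)) = min(1, 0.15 + 0.00) = min(1, 0.15) = 0.15
(B (+) ~((A -> (B \/ A)) (+) ~(B <-> B))) (+) A = min(1, 0.15 + 0.76) = min(1, 0.91) = 0.91
~((B (+) ~((A -> (B \/ A)) (+) ~(B <-> B))) (+) A) = 1 − 0.91 = 0.09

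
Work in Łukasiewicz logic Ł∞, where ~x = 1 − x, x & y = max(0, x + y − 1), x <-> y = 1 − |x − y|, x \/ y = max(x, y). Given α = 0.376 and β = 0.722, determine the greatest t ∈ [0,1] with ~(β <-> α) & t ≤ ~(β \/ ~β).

β <-> α = 1 − |0.722 − 0.376| = 1 − 0.346 = 0.654
~(β <-> α) = 1 − 0.654 = 0.346
So the left factor is ~(β <-> α) = 0.346.
~β = 1 − 0.722 = 0.278
β \/ ~β = max(0.722, 0.278) = 0.722
~(β \/ ~β) = 1 − 0.722 = 0.278
So the right-hand bound is ~(β \/ ~β) = 0.278.
The residuum of the Łukasiewicz t-norm gives the supremum: min(1, 1 − 0.346 + 0.278).
1 − 0.346 + 0.278 = 0.932, so t = min(1, 0.932) = 0.932.
Check: 0.346 & 0.932 = max(0, 0.278) = 0.278 ≤ 0.278.

0.932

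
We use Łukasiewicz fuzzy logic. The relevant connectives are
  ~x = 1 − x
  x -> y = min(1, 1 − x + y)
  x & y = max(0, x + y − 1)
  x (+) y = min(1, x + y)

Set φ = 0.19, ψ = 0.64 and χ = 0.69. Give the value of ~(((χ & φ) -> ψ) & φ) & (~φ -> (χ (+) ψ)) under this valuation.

χ & φ = max(0, 0.69 + 0.19 − 1) = max(0, -0.12) = 0.00
(χ & φ) -> ψ = min(1, 1 − 0.00 + 0.64) = min(1, 1.64) = 1.00
((χ & φ) -> ψ) & φ = max(0, 1.00 + 0.19 − 1) = max(0, 0.19) = 0.19
~(((χ & φ) -> ψ) & φ) = 1 − 0.19 = 0.81
~φ = 1 − 0.19 = 0.81
χ (+) ψ = min(1, 0.69 + 0.64) = min(1, 1.33) = 1.00
~φ -> (χ (+) ψ) = min(1, 1 − 0.81 + 1.00) = min(1, 1.19) = 1.00
~(((χ & φ) -> ψ) & φ) & (~φ -> (χ (+) ψ)) = max(0, 0.81 + 1.00 − 1) = max(0, 0.81) = 0.81

0.81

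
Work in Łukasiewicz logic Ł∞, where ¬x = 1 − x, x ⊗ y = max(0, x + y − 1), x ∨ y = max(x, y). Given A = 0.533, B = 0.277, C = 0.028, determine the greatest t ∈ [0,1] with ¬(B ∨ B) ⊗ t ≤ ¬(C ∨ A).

B ∨ B = max(0.277, 0.277) = 0.277
¬(B ∨ B) = 1 − 0.277 = 0.723
So the left factor is ¬(B ∨ B) = 0.723.
C ∨ A = max(0.028, 0.533) = 0.533
¬(C ∨ A) = 1 − 0.533 = 0.467
So the right-hand bound is ¬(C ∨ A) = 0.467.
The residuum of the Łukasiewicz t-norm gives the supremum: min(1, 1 − 0.723 + 0.467).
1 − 0.723 + 0.467 = 0.744, so t = min(1, 0.744) = 0.744.
Check: 0.723 ⊗ 0.744 = max(0, 0.467) = 0.467 ≤ 0.467.

0.744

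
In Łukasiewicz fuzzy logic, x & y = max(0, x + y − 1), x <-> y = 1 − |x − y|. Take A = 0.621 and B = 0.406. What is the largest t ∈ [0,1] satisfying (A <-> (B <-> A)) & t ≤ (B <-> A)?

B <-> A = 1 − |0.406 − 0.621| = 1 − 0.215 = 0.785
A <-> (B <-> A) = 1 − |0.621 − 0.785| = 1 − 0.164 = 0.836
So the left factor is A <-> (B <-> A) = 0.836.
So the right-hand bound is B <-> A = 0.785.
The residuum of the Łukasiewicz t-norm gives the supremum: min(1, 1 − 0.836 + 0.785).
1 − 0.836 + 0.785 = 0.949, so t = min(1, 0.949) = 0.949.
Check: 0.836 & 0.949 = max(0, 0.785) = 0.785 ≤ 0.785.

0.949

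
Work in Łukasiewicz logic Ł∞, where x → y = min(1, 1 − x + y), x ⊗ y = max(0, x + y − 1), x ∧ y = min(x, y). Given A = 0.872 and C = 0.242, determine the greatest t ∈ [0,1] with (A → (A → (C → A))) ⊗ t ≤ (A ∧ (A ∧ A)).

0.872

C → A = min(1, 1 − 0.242 + 0.872) = min(1, 1.630) = 1.000
A → (C → A) = min(1, 1 − 0.872 + 1.000) = min(1, 1.128) = 1.000
A → (A → (C → A)) = min(1, 1 − 0.872 + 1.000) = min(1, 1.128) = 1.000
So the left factor is A → (A → (C → A)) = 1.000.
A ∧ A = min(0.872, 0.872) = 0.872
A ∧ (A ∧ A) = min(0.872, 0.872) = 0.872
So the right-hand bound is A ∧ (A ∧ A) = 0.872.
The residuum of the Łukasiewicz t-norm gives the supremum: min(1, 1 − 1.000 + 0.872).
1 − 1.000 + 0.872 = 0.872, so t = min(1, 0.872) = 0.872.
Check: 1.000 ⊗ 0.872 = max(0, 0.872) = 0.872 ≤ 0.872.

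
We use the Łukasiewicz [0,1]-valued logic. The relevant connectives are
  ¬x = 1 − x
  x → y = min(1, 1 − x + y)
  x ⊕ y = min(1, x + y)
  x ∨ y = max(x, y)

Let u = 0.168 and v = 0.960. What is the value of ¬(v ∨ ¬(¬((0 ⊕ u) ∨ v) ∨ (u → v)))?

0.040

0 ⊕ u = min(1, 0.000 + 0.168) = min(1, 0.168) = 0.168
(0 ⊕ u) ∨ v = max(0.168, 0.960) = 0.960
¬((0 ⊕ u) ∨ v) = 1 − 0.960 = 0.040
u → v = min(1, 1 − 0.168 + 0.960) = min(1, 1.792) = 1.000
¬((0 ⊕ u) ∨ v) ∨ (u → v) = max(0.040, 1.000) = 1.000
¬(¬((0 ⊕ u) ∨ v) ∨ (u → v)) = 1 − 1.000 = 0.000
v ∨ ¬(¬((0 ⊕ u) ∨ v) ∨ (u → v)) = max(0.960, 0.000) = 0.960
¬(v ∨ ¬(¬((0 ⊕ u) ∨ v) ∨ (u → v))) = 1 − 0.960 = 0.040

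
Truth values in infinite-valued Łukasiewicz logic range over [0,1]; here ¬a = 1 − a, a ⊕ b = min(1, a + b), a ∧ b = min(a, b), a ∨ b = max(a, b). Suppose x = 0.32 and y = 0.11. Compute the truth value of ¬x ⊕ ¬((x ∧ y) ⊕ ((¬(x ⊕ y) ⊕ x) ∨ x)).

0.68

¬x = 1 − 0.32 = 0.68
x ∧ y = min(0.32, 0.11) = 0.11
x ⊕ y = min(1, 0.32 + 0.11) = min(1, 0.43) = 0.43
¬(x ⊕ y) = 1 − 0.43 = 0.57
¬(x ⊕ y) ⊕ x = min(1, 0.57 + 0.32) = min(1, 0.89) = 0.89
(¬(x ⊕ y) ⊕ x) ∨ x = max(0.89, 0.32) = 0.89
(x ∧ y) ⊕ ((¬(x ⊕ y) ⊕ x) ∨ x) = min(1, 0.11 + 0.89) = min(1, 1.00) = 1.00
¬((x ∧ y) ⊕ ((¬(x ⊕ y) ⊕ x) ∨ x)) = 1 − 1.00 = 0.00
¬x ⊕ ¬((x ∧ y) ⊕ ((¬(x ⊕ y) ⊕ x) ∨ x)) = min(1, 0.68 + 0.00) = min(1, 0.68) = 0.68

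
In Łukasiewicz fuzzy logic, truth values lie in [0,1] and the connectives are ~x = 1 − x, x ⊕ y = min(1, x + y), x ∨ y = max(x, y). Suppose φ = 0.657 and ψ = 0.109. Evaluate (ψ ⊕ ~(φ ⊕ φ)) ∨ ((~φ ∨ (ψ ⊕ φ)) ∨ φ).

φ ⊕ φ = min(1, 0.657 + 0.657) = min(1, 1.314) = 1.000
~(φ ⊕ φ) = 1 − 1.000 = 0.000
ψ ⊕ ~(φ ⊕ φ) = min(1, 0.109 + 0.000) = min(1, 0.109) = 0.109
~φ = 1 − 0.657 = 0.343
ψ ⊕ φ = min(1, 0.109 + 0.657) = min(1, 0.766) = 0.766
~φ ∨ (ψ ⊕ φ) = max(0.343, 0.766) = 0.766
(~φ ∨ (ψ ⊕ φ)) ∨ φ = max(0.766, 0.657) = 0.766
(ψ ⊕ ~(φ ⊕ φ)) ∨ ((~φ ∨ (ψ ⊕ φ)) ∨ φ) = max(0.109, 0.766) = 0.766

0.766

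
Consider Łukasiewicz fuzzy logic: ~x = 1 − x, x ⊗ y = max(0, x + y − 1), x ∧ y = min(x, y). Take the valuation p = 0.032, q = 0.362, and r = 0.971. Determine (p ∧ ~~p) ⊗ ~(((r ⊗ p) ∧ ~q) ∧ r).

~p = 1 − 0.032 = 0.968
~~p = 1 − 0.968 = 0.032
p ∧ ~~p = min(0.032, 0.032) = 0.032
r ⊗ p = max(0, 0.971 + 0.032 − 1) = max(0, 0.003) = 0.003
~q = 1 − 0.362 = 0.638
(r ⊗ p) ∧ ~q = min(0.003, 0.638) = 0.003
((r ⊗ p) ∧ ~q) ∧ r = min(0.003, 0.971) = 0.003
~(((r ⊗ p) ∧ ~q) ∧ r) = 1 − 0.003 = 0.997
(p ∧ ~~p) ⊗ ~(((r ⊗ p) ∧ ~q) ∧ r) = max(0, 0.032 + 0.997 − 1) = max(0, 0.029) = 0.029

0.029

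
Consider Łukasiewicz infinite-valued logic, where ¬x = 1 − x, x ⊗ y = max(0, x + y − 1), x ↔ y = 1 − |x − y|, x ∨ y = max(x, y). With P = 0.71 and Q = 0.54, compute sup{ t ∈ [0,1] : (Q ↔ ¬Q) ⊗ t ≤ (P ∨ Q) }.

¬Q = 1 − 0.54 = 0.46
Q ↔ ¬Q = 1 − |0.54 − 0.46| = 1 − 0.08 = 0.92
So the left factor is Q ↔ ¬Q = 0.92.
P ∨ Q = max(0.71, 0.54) = 0.71
So the right-hand bound is P ∨ Q = 0.71.
The residuum of the Łukasiewicz t-norm gives the supremum: min(1, 1 − 0.92 + 0.71).
1 − 0.92 + 0.71 = 0.79, so t = min(1, 0.79) = 0.79.
Check: 0.92 ⊗ 0.79 = max(0, 0.71) = 0.71 ≤ 0.71.

0.79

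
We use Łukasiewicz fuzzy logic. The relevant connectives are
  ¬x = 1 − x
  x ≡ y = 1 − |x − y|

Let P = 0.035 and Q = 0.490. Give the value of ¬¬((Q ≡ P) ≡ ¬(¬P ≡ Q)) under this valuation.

0.930

Q ≡ P = 1 − |0.490 − 0.035| = 1 − 0.455 = 0.545
¬P = 1 − 0.035 = 0.965
¬P ≡ Q = 1 − |0.965 − 0.490| = 1 − 0.475 = 0.525
¬(¬P ≡ Q) = 1 − 0.525 = 0.475
(Q ≡ P) ≡ ¬(¬P ≡ Q) = 1 − |0.545 − 0.475| = 1 − 0.070 = 0.930
¬((Q ≡ P) ≡ ¬(¬P ≡ Q)) = 1 − 0.930 = 0.070
¬¬((Q ≡ P) ≡ ¬(¬P ≡ Q)) = 1 − 0.070 = 0.930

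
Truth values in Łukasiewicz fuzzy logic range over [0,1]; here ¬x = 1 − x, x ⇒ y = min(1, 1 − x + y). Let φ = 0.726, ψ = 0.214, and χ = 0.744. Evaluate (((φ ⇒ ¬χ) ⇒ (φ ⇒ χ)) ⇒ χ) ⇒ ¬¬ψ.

0.470

¬χ = 1 − 0.744 = 0.256
φ ⇒ ¬χ = min(1, 1 − 0.726 + 0.256) = min(1, 0.530) = 0.530
φ ⇒ χ = min(1, 1 − 0.726 + 0.744) = min(1, 1.018) = 1.000
(φ ⇒ ¬χ) ⇒ (φ ⇒ χ) = min(1, 1 − 0.530 + 1.000) = min(1, 1.470) = 1.000
((φ ⇒ ¬χ) ⇒ (φ ⇒ χ)) ⇒ χ = min(1, 1 − 1.000 + 0.744) = min(1, 0.744) = 0.744
¬ψ = 1 − 0.214 = 0.786
¬¬ψ = 1 − 0.786 = 0.214
(((φ ⇒ ¬χ) ⇒ (φ ⇒ χ)) ⇒ χ) ⇒ ¬¬ψ = min(1, 1 − 0.744 + 0.214) = min(1, 0.470) = 0.470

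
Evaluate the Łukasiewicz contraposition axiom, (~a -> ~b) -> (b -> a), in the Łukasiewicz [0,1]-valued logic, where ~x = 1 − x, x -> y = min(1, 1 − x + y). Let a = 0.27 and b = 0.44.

~a = 1 − 0.27 = 0.73
~b = 1 − 0.44 = 0.56
~a -> ~b = min(1, 1 − 0.73 + 0.56) = min(1, 0.83) = 0.83
b -> a = min(1, 1 − 0.44 + 0.27) = min(1, 0.83) = 0.83
(~a -> ~b) -> (b -> a) = min(1, 1 − 0.83 + 0.83) = min(1, 1.00) = 1.00
(As expected: an axiom of Ł∞, always 1.)

1.00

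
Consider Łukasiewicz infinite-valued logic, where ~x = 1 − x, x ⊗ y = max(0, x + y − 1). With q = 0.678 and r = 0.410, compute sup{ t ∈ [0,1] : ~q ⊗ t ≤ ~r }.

~q = 1 − 0.678 = 0.322
So the left factor is ~q = 0.322.
~r = 1 − 0.410 = 0.590
So the right-hand bound is ~r = 0.590.
The residuum of the Łukasiewicz t-norm gives the supremum: min(1, 1 − 0.322 + 0.590).
1 − 0.322 + 0.590 = 1.268, so t = min(1, 1.268) = 1.000.
Check: 0.322 ⊗ 1.000 = max(0, 0.322) = 0.322 ≤ 0.590.

1.000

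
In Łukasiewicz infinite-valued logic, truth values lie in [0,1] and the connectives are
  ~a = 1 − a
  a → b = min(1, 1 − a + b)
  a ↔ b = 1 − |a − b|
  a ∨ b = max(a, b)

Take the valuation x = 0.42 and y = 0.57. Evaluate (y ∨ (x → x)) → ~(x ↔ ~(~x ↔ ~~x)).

x → x = min(1, 1 − 0.42 + 0.42) = min(1, 1.00) = 1.00
y ∨ (x → x) = max(0.57, 1.00) = 1.00
~x = 1 − 0.42 = 0.58
~~x = 1 − 0.58 = 0.42
~x ↔ ~~x = 1 − |0.58 − 0.42| = 1 − 0.16 = 0.84
~(~x ↔ ~~x) = 1 − 0.84 = 0.16
x ↔ ~(~x ↔ ~~x) = 1 − |0.42 − 0.16| = 1 − 0.26 = 0.74
~(x ↔ ~(~x ↔ ~~x)) = 1 − 0.74 = 0.26
(y ∨ (x → x)) → ~(x ↔ ~(~x ↔ ~~x)) = min(1, 1 − 1.00 + 0.26) = min(1, 0.26) = 0.26

0.26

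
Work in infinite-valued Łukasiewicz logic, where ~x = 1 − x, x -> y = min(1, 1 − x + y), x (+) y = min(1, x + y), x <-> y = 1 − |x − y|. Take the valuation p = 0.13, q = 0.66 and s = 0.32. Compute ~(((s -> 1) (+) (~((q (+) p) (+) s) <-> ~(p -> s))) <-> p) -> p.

0.26

s -> 1 = min(1, 1 − 0.32 + 1.00) = min(1, 1.68) = 1.00
q (+) p = min(1, 0.66 + 0.13) = min(1, 0.79) = 0.79
(q (+) p) (+) s = min(1, 0.79 + 0.32) = min(1, 1.11) = 1.00
~((q (+) p) (+) s) = 1 − 1.00 = 0.00
p -> s = min(1, 1 − 0.13 + 0.32) = min(1, 1.19) = 1.00
~(p -> s) = 1 − 1.00 = 0.00
~((q (+) p) (+) s) <-> ~(p -> s) = 1 − |0.00 − 0.00| = 1 − 0.00 = 1.00
(s -> 1) (+) (~((q (+) p) (+) s) <-> ~(p -> s)) = min(1, 1.00 + 1.00) = min(1, 2.00) = 1.00
((s -> 1) (+) (~((q (+) p) (+) s) <-> ~(p -> s))) <-> p = 1 − |1.00 − 0.13| = 1 − 0.87 = 0.13
~(((s -> 1) (+) (~((q (+) p) (+) s) <-> ~(p -> s))) <-> p) = 1 − 0.13 = 0.87
~(((s -> 1) (+) (~((q (+) p) (+) s) <-> ~(p -> s))) <-> p) -> p = min(1, 1 − 0.87 + 0.13) = min(1, 0.26) = 0.26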